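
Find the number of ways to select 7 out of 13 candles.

C(13,7) = 13!/(7! x 6!).

Final answer: \binom{13}{7} = 1716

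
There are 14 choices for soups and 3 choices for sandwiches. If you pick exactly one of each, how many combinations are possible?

By the multiplication principle: 14 x 3.

Final answer: 42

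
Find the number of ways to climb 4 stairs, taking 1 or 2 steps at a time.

Let f(n) count the ways. The last step is size 1 or 2, so f(n) = f(n-1) + f(n-2) with f(1)=1, f(2)=2.
Computing successive values: f(1)=1, f(2)=2, f(3)=3, f(4)=5.

Final answer: 5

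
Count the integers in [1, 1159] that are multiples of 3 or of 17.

Multiples of 3: 386. Multiples of 17: 68. Of both (lcm=51): 22.
By inclusion-exclusion: 386 + 68 - 22.

Final answer: 432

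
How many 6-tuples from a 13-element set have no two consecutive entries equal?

First character: 13 choices. Each subsequent: 12 choices (must differ from the previous one).
Total: 13 x 12^5.

Final answer: 13 x 12^{5} = 3234816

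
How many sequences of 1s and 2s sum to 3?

Condition on the final move: it is a 1-step (f(n-1) ways to get there) or a 2-step (f(n-2) ways), so f(n) = f(n-1) + f(n-2), with f(1)=1, f(2)=2.
Building up term by term: f(1)=1, f(2)=2, f(3)=3.

Final answer: 3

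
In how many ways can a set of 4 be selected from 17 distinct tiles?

C(17,4) = 17!/(4! x (17-4)!).

Final answer: C(17,4) = 2380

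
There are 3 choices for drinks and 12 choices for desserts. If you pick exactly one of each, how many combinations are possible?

By the multiplication principle: 3 x 12.

Final answer: 36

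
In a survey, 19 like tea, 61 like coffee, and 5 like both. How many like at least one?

|A union B| = |A| + |B| - |A intersect B| = 19 + 61 - 5.

Final answer: 75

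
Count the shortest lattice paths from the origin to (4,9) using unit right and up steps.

Each path has 4 right steps and 9 up steps in some order (13 steps total).
Choose which 9 of the 13 steps are up: C(13,9).

Final answer: C(13,9) = 715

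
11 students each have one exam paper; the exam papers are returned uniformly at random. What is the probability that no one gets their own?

Derangements satisfy D(n) = (n-1)(D(n-1) + D(n-2)), starting from D(0)=1, D(1)=0.
Building up: D(2)=1, D(3)=2, D(4)=9, D(5)=44, D(6)=265, D(7)=1854, D(8)=14833, D(9)=133496, D(10)=1334961, D(11)=14684570.
Total arrangements: 11! = 39916800.
Probability = D(11)/11! = 1468457/3991680.

Final answer: D(11)/11! = 14684570/39916800 = 0.367879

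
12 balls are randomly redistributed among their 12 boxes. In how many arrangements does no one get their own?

Use the recurrence D(n) = (n-1)(D(n-1) + D(n-2)) with D(0)=1, D(1)=0.
D(2) = 1 x (0 + 1) = 1
D(3) = 2 x (1 + 0) = 2
D(4) = 3 x (2 + 1) = 9
D(5) = 4 x (9 + 2) = 44
D(6) = 5 x (44 + 9) = 265
D(7) = 6 x (265 + 44) = 1854
D(8) = 7 x (1854 + 265) = 14833
D(9) = 8 x (14833 + 1854) = 133496
D(10) = 9 x (133496 + 14833) = 1334961
D(11) = 10 x (1334961 + 133496) = 14684570
D(12) = 11 x (D(11) + D(10)) = 11 x (14684570 + 1334961)

Final answer: D(12) = 176214841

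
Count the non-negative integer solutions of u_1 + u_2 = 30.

Stars and bars with 30 stars and 1 bars:
C(30+2-1, 2-1) = C(31,1).

Final answer: C(31,1) = 31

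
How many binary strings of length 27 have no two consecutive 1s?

A valid string ends in 0 (append to any length-(n-1) valid string) or in 01 (append to any length-(n-2) valid string), so a(n) = a(n-1) + a(n-2) with a(1)=2, a(2)=3.
Building up term by term: a(1)=2, a(2)=3, a(3)=5, a(4)=8, a(5)=13, a(6)=21, a(7)=34, a(8)=55, a(9)=89, a(10)=144, a(11)=233, a(12)=377, a(13)=610, a(14)=987, a(15)=1597, a(16)=2584, a(17)=4181, a(18)=6765, a(19)=10946, a(20)=17711, a(21)=28657, a(22)=46368, a(23)=75025, a(24)=121393, a(25)=196418, a(26)=317811, a(27)=514229.

Final answer: 514229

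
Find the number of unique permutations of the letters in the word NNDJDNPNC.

Letters (C:1, D:2, J:1, N:4, P:1). Total letters: 9.
Permutations = 9!/(4! x 2!).

Final answer: 7560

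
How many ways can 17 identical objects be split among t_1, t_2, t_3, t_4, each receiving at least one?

Substitute t'_i = t_i - 1 (so t'_i >= 0). Then sum t'_i = 17 - 4 = 13.
Stars and bars: C(13+4-1, 4-1) = C(16,3).

Final answer: C(16,3) = 560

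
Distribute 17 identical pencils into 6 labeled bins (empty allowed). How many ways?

Stars and bars: C(n+k-1, k-1) = C(22,5).

Final answer: C(22,5) = 26334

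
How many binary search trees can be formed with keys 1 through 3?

The structures are counted by the Catalan number C_n. Here n = 3.
Using C_0 = 1 and C_(k+1) = C_k x 2(2k+1)/(k+2), build up term by term: C_1=1, C_2=2, C_3=5.

Final answer: C_{3} = 5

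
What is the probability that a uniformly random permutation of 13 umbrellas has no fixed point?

Derangements satisfy D(n) = (n-1)(D(n-1) + D(n-2)), starting from D(0)=1, D(1)=0.
Building up: D(2)=1, D(3)=2, D(4)=9, D(5)=44, D(6)=265, D(7)=1854, D(8)=14833, D(9)=133496, D(10)=1334961, D(11)=14684570, D(12)=176214841, D(13)=2290792932.
Total arrangements: 13! = 6227020800.
Probability = D(13)/13! = 63633137/172972800.

Final answer: D(13)/13! = 2290792932/6227020800 = 0.367879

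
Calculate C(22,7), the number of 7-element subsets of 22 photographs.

C(22,7) = 22!/(7! x 15!).

Final answer: \binom{22}{7} = 170544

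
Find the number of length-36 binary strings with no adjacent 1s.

Let a(n) count valid strings. If the last bit is 0 the prefix is any valid string of length n-1; if it is 1 the string must end in 01 with a valid prefix of length n-2. So a(n) = a(n-1) + a(n-2), a(1)=2, a(2)=3.
Iterating the recurrence: a(1)=2, a(2)=3, a(3)=5, a(4)=8, a(5)=13, a(6)=21, a(7)=34, a(8)=55, a(9)=89, a(10)=144, a(11)=233, a(12)=377, a(13)=610, a(14)=987, a(15)=1597, a(16)=2584, a(17)=4181, a(18)=6765, a(19)=10946, a(20)=17711, a(21)=28657, a(22)=46368, a(23)=75025, a(24)=121393, a(25)=196418, a(26)=317811, a(27)=514229, a(28)=832040, a(29)=1346269, a(30)=2178309, a(31)=3524578, a(32)=5702887, a(33)=9227465, a(34)=14930352, a(35)=24157817, a(36)=39088169.

Final answer: 39088169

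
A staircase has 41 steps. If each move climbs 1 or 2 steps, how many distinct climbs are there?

Let f(n) count the ways. The last step is size 1 or 2, so f(n) = f(n-1) + f(n-2) with f(1)=1, f(2)=2.
Computing successive values: f(1)=1, f(2)=2, f(3)=3, f(4)=5, f(5)=8, f(6)=13, f(7)=21, f(8)=34, f(9)=55, f(10)=89, f(11)=144, f(12)=233, f(13)=377, f(14)=610, f(15)=987, f(16)=1597, f(17)=2584, f(18)=4181, f(19)=6765, f(20)=10946, f(21)=17711, f(22)=28657, f(23)=46368, f(24)=75025, f(25)=121393, f(26)=196418, f(27)=317811, f(28)=514229, f(29)=832040, f(30)=1346269, f(31)=2178309, f(32)=3524578, f(33)=5702887, f(34)=9227465, f(35)=14930352, f(36)=24157817, f(37)=39088169, f(38)=63245986, f(39)=102334155, f(40)=165580141, f(41)=267914296.

Final answer: 267914296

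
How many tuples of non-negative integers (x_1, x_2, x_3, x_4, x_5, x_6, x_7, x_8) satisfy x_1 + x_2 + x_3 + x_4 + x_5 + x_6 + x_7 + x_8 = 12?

Stars and bars with 12 stars and 7 bars:
C(12+8-1, 8-1) = C(19,7).

Final answer: C(19,7) = 50388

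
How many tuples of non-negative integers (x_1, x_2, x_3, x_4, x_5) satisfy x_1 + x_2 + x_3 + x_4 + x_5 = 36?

Stars and bars with 36 stars and 4 bars:
C(36+5-1, 5-1) = C(40,4).

Final answer: C(40,4) = 91390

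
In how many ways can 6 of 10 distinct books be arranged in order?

P(10,6) = 10!/(10-6)! = 10!/4!.

Final answer: P(10,6) = 151200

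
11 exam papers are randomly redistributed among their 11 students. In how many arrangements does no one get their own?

Derangements satisfy D(n) = (n-1)(D(n-1) + D(n-2)), starting from D(0)=1, D(1)=0.
D(2) = 1 x (0 + 1) = 1
D(3) = 2 x (1 + 0) = 2
D(4) = 3 x (2 + 1) = 9
D(5) = 4 x (9 + 2) = 44
D(6) = 5 x (44 + 9) = 265
D(7) = 6 x (265 + 44) = 1854
D(8) = 7 x (1854 + 265) = 14833
D(9) = 8 x (14833 + 1854) = 133496
D(10) = 9 x (133496 + 14833) = 1334961
D(11) = 10 x (D(10) + D(9)) = 10 x (1334961 + 133496)

Final answer: D(11) = 14684570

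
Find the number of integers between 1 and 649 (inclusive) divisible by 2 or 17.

Multiples of 2: 324. Multiples of 17: 38. Of both (lcm=34): 19.
By inclusion-exclusion: 324 + 38 - 19.

Final answer: 343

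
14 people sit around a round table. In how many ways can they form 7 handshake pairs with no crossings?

The structures are counted by the Catalan number C_n. Here n = 14/2 = 7.
C_n = C(2n,n)/(n+1), so C_{7} = C(14,7)/8 = 3432/8.

Final answer: C_{7} = 429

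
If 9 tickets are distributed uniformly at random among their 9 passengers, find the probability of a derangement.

D(n) = (n-1)(D(n-1) + D(n-2)), D(0)=1, D(1)=0.
Building up: D(2)=1, D(3)=2, D(4)=9, D(5)=44, D(6)=265, D(7)=1854, D(8)=14833, D(9)=133496.
Total arrangements: 9! = 362880.
Probability = D(9)/9! = 16687/45360.

Final answer: D(9)/9! = 133496/362880 = 0.367879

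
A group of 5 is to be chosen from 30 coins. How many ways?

C(30,5) = 30!/(5! x 25!).

Final answer: \binom{30}{5} = 142506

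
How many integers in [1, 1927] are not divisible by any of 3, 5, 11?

|div by 3|=642, |div by 5|=385, |div by 11|=175.
|div by 3&5|=128, |div by 3&11|=58, |div by 5&11|=35, |div by all|=11.
By inclusion-exclusion, divisible by at least one: 642+385+175-128-58-35+11 = 992.
Not divisible by any: 1927 - 992.

Final answer: 935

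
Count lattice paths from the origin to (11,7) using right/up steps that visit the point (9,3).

Paths (0,0)->(9,3): C(12,3) = 220.
Paths (9,3)->(11,7): C(6,4) = 15.
By multiplication principle: 220 x 15.

Final answer: 3300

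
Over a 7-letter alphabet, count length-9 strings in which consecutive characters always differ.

First character: 7 choices. Each subsequent: 6 choices (must differ from the previous one).
Total: 7 x 6^8.

Final answer: 7 x 6^{8} = 11757312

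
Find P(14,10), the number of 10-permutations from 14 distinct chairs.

P(14,10) = 14!/(14-10)! = 14!/4!.

Final answer: P(14,10) = 3632428800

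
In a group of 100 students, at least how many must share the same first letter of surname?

There are 26 possible values for first letter of surname. With 100 students and 26 categories, by pigeonhole: ceiling(100/26).

Final answer: 4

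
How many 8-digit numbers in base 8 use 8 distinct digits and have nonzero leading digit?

First digit: 7 (nonzero). Second: 7 (not first). Third: 6, etc.
Total: 7 x 7 x 6 x 5 x 4 x 3 x 2 x 1.

Final answer: 35280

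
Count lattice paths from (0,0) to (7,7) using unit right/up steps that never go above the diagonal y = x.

Total monotonic paths to (7,7): C(14,7) = 3432.
A path is bad iff it touches y = x + 1; reflecting its initial segment maps bad paths bijectively onto all paths to (6,8), of which there are C(14,8) = 3003.
Valid Dyck paths: 3432 - 3003.
(These counts are the Catalan numbers.)

Final answer: C_{7} = 429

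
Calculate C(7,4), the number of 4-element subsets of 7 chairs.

C(7,4) = 7!/(4! x (7-4)!).

Final answer: C(7,4) = 35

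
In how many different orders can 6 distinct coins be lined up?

The number of ways to arrange 6 distinct objects is 6!.

Final answer: 6! = 720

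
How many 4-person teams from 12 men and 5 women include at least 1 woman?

Sum over valid woman counts:
C(5,1)C(12,3) = 1100
C(5,2)C(12,2) = 660
C(5,3)C(12,1) = 120
C(5,4)C(12,0) = 5
Total: 1100 + 660 + 120 + 5.

Final answer: 1885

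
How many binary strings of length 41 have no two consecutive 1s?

Classify by the final bit: ...0 gives a(n-1) strings, ...01 gives a(n-2) strings. Thus a(n) = a(n-1) + a(n-2) with a(1)=2, a(2)=3.
Building up term by term: a(1)=2, a(2)=3, a(3)=5, a(4)=8, a(5)=13, a(6)=21, a(7)=34, a(8)=55, a(9)=89, a(10)=144, a(11)=233, a(12)=377, a(13)=610, a(14)=987, a(15)=1597, a(16)=2584, a(17)=4181, a(18)=6765, a(19)=10946, a(20)=17711, a(21)=28657, a(22)=46368, a(23)=75025, a(24)=121393, a(25)=196418, a(26)=317811, a(27)=514229, a(28)=832040, a(29)=1346269, a(30)=2178309, a(31)=3524578, a(32)=5702887, a(33)=9227465, a(34)=14930352, a(35)=24157817, a(36)=39088169, a(37)=63245986, a(38)=102334155, a(39)=165580141, a(40)=267914296, a(41)=433494437.

Final answer: 433494437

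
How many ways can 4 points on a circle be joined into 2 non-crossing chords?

The structures are counted by the Catalan number C_n. Here n = 4/2 = 2.
Using C_0 = 1 and C_(k+1) = C_k x 2(2k+1)/(k+2), build up term by term: C_1=1, C_2=2.

Final answer: C_{2} = 2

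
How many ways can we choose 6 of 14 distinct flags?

C(14,6) = 14!/(6! x 8!).

Final answer: \binom{14}{6} = 3003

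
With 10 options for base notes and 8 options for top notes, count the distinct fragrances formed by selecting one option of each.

By the multiplication principle: 10 x 8.

Final answer: 80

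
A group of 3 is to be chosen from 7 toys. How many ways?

C(7,3) = 7!/(3! x (7-3)!).

Final answer: C(7,3) = 35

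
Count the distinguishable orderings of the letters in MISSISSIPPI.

Letters (I:4, M:1, P:2, S:4). Total letters: 11.
Permutations = 11!/(4! x 4! x 2!).

Final answer: 34650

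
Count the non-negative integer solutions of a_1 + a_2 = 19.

Stars and bars with 19 stars and 1 bars:
C(19+2-1, 2-1) = C(20,1).

Final answer: C(20,1) = 20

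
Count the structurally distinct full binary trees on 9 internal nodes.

This is counted by the nth Catalan number C_n. Here n = 9.
C_n = (2n)!/(n!(n+1)!), so C_{9} = 18!/(9! x 10!) = C(18,9)/10 = 48620/10.

Final answer: C_{9} = 4862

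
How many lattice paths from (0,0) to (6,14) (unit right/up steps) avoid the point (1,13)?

Total paths to (6,14): C(20,14) = 38760.
Paths through (1,13): C(14,13) x C(6,1) = 84.
Avoiding (1,13): 38760 - 84.

Final answer: 38676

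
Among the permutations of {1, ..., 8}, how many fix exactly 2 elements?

Choose which 2 elements are fixed: C(8,2) = 28.
Derange the remaining 6 using D(j) = (j-1)(D(j-1) + D(j-2)), D(0)=1, D(1)=0: D(2)=1, D(3)=2, D(4)=9, D(5)=44, D(6)=265.
Total: 28 x 265.

Final answer: C(8,2) D(6) = 7420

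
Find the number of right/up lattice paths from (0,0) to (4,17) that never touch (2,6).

Total paths to (4,17): C(21,17) = 5985.
Paths through (2,6): C(8,6) x C(13,11) = 2184.
Avoiding (2,6): 5985 - 2184.

Final answer: 3801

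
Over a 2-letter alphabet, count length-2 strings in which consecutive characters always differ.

Let g(n) count such strings. g(1) = 2, and each valid string of length n-1 extends in 1 ways (any symbol but the last), so g(n) = 1 g(n-1).
Total: g(2) = 2 x 1^1.

Final answer: 2 x 1^{1} = 2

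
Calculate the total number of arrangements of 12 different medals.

The number of ways to arrange 12 distinct objects is 12!.

Final answer: 12! = 479001600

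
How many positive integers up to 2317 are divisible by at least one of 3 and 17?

Multiples of 3: 772. Multiples of 17: 136. Of both (lcm=51): 45.
By inclusion-exclusion: 772 + 136 - 45.

Final answer: 863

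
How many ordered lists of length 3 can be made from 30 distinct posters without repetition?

P(30,3) = 30!/(30-3)! = 30!/27!.

Final answer: P(30,3) = 24360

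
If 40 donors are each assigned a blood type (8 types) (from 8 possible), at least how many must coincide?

There are 8 possible values for blood type (8 types). With 40 donors and 8 categories, by pigeonhole: ceiling(40/8).

Final answer: 5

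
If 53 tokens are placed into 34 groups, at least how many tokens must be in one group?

By the pigeonhole principle: ceiling(53/34).

Final answer: 2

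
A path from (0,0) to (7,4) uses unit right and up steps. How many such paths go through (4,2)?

Paths (0,0)->(4,2): C(6,2) = 15.
Paths (4,2)->(7,4): C(5,2) = 10.
By multiplication principle: 15 x 10.

Final answer: 150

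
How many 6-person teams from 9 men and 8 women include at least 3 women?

Sum over valid woman counts:
C(8,3)C(9,3) = 4704
C(8,4)C(9,2) = 2520
C(8,5)C(9,1) = 504
C(8,6)C(9,0) = 28
Total: 4704 + 2520 + 504 + 28.

Final answer: 7756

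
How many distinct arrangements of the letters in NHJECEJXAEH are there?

Letters (A:1, C:1, E:3, H:2, J:2, N:1, X:1). Total letters: 11.
Permutations = 11!/(3! x 2! x 2!).

Final answer: 1663200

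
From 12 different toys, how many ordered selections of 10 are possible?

P(12,10) = 12!/(12-10)! = 12!/2!.

Final answer: P(12,10) = 239500800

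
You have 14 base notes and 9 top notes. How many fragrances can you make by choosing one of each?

By the multiplication principle: 14 x 9.

Final answer: 126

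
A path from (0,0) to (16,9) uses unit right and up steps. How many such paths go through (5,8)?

Paths (0,0)->(5,8): C(13,8) = 1287.
Paths (5,8)->(16,9): C(12,1) = 12.
By multiplication principle: 1287 x 12.

Final answer: 15444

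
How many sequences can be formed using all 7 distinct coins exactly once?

The number of ways to arrange 7 distinct objects is 7!.

Final answer: 7! = 5040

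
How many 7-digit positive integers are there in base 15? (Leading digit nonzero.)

In base 15, the leading digit has 14 choices (1..14); each of the remaining 6 digits has 15 choices.
Total: 14 x 15^6.

Final answer: 159468750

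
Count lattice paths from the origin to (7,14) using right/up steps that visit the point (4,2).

Paths (0,0)->(4,2): C(6,2) = 15.
Paths (4,2)->(7,14): C(15,12) = 455.
By multiplication principle: 15 x 455.

Final answer: 6825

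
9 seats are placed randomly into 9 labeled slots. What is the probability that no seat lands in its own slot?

Derangements satisfy D(n) = (n-1)(D(n-1) + D(n-2)), starting from D(0)=1, D(1)=0.
Building up: D(2)=1, D(3)=2, D(4)=9, D(5)=44, D(6)=265, D(7)=1854, D(8)=14833, D(9)=133496.
Total arrangements: 9! = 362880.
Probability = D(9)/9! = 16687/45360.

Final answer: D(9)/9! = 133496/362880 = 0.367879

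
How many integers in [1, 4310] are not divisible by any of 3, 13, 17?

|div by 3|=1436, |div by 13|=331, |div by 17|=253.
|div by 3&13|=110, |div by 3&17|=84, |div by 13&17|=19, |div by all|=6.
By inclusion-exclusion, divisible by at least one: 1436+331+253-110-84-19+6 = 1813.
Not divisible by any: 4310 - 1813.

Final answer: 2497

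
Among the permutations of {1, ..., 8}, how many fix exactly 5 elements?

Choose which 5 elements are fixed: C(8,5) = 56.
Derange the remaining 3 using D(j) = (j-1)(D(j-1) + D(j-2)), D(0)=1, D(1)=0: D(2)=1, D(3)=2.
Total: 56 x 2.

Final answer: C(8,5) D(3) = 112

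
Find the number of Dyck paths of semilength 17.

Total monotonic paths to (17,17): C(34,17) = 2333606220.
A path is bad iff it touches y = x + 1; reflecting its initial segment maps bad paths bijectively onto all paths to (16,18), of which there are C(34,18) = 2203961430.
Valid Dyck paths: 2333606220 - 2203961430.
(This is the Catalan number C_{17}.)

Final answer: C_{17} = 129644790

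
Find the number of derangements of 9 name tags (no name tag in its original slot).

Use the recurrence D(n) = (n-1)(D(n-1) + D(n-2)) with D(0)=1, D(1)=0.
D(2) = 1 x (0 + 1) = 1
D(3) = 2 x (1 + 0) = 2
D(4) = 3 x (2 + 1) = 9
D(5) = 4 x (9 + 2) = 44
D(6) = 5 x (44 + 9) = 265
D(7) = 6 x (265 + 44) = 1854
D(8) = 7 x (1854 + 265) = 14833
D(9) = 8 x (D(8) + D(7)) = 8 x (14833 + 1854)

Final answer: D(9) = 133496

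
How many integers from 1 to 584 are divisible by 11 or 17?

Multiples of 11: 53. Multiples of 17: 34. Of both (lcm=187): 3.
By inclusion-exclusion: 53 + 34 - 3.

Final answer: 84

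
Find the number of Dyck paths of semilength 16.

Total monotonic paths to (16,16): C(32,16) = 601080390.
Reflecting each bad path at its first crossing gives a bijection with paths to (15,17): C(32,17) = 565722720.
Valid Dyck paths: 601080390 - 565722720.
(This is the Catalan number C_{16}.)

Final answer: C_{16} = 35357670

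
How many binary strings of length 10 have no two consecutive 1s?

A valid string ends in 0 (append to any length-(n-1) valid string) or in 01 (append to any length-(n-2) valid string), so a(n) = a(n-1) + a(n-2) with a(1)=2, a(2)=3.
Computing successive values: a(1)=2, a(2)=3, a(3)=5, a(4)=8, a(5)=13, a(6)=21, a(7)=34, a(8)=55, a(9)=89, a(10)=144.

Final answer: 144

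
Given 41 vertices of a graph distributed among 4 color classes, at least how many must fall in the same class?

By pigeonhole with 41 objects and 4 categories: ceiling(41/4).

Final answer: 11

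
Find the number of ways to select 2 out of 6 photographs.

C(6,2) = 6!/(2! x (6-2)!).

Final answer: C(6,2) = 15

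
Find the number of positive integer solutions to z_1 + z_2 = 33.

Substitute z'_i = z_i - 1 (so z'_i >= 0). Then sum z'_i = 33 - 2 = 31.
Stars and bars: C(31+2-1, 2-1) = C(32,1).

Final answer: C(32,1) = 32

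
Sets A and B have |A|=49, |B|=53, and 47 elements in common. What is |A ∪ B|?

|A union B| = |A| + |B| - |A intersect B| = 49 + 53 - 47.

Final answer: 55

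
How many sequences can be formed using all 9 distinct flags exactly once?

The number of ways to arrange 9 distinct objects is 9!.

Final answer: 9! = 362880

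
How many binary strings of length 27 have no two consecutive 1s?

A valid string ends in 0 (append to any length-(n-1) valid string) or in 01 (append to any length-(n-2) valid string), so a(n) = a(n-1) + a(n-2) with a(1)=2, a(2)=3.
Building up term by term: a(1)=2, a(2)=3, a(3)=5, a(4)=8, a(5)=13, a(6)=21, a(7)=34, a(8)=55, a(9)=89, a(10)=144, a(11)=233, a(12)=377, a(13)=610, a(14)=987, a(15)=1597, a(16)=2584, a(17)=4181, a(18)=6765, a(19)=10946, a(20)=17711, a(21)=28657, a(22)=46368, a(23)=75025, a(24)=121393, a(25)=196418, a(26)=317811, a(27)=514229.

Final answer: 514229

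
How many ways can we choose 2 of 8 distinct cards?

C(8,2) = 8!/(2! x (8-2)!).

Final answer: C(8,2) = 28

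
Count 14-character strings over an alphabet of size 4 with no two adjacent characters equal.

First character: 4 choices. Each subsequent: 3 choices (must differ from the previous one).
Total: 4 x 3^13.

Final answer: 4 x 3^{13} = 6377292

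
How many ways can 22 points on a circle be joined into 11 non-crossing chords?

The structures are counted by the Catalan number C_n. Here n = 22/2 = 11.
C_n = C(2n,n)/(n+1), so C_{11} = C(22,11)/12 = 705432/12.

Final answer: C_{11} = 58786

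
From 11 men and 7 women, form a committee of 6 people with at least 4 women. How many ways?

Sum over valid woman counts:
C(7,4)C(11,2) = 1925
C(7,5)C(11,1) = 231
C(7,6)C(11,0) = 7
Total: 1925 + 231 + 7.

Final answer: 2163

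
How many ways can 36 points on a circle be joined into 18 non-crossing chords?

This is counted by the nth Catalan number C_n. Here n = 36/2 = 18.
C_n = (2n)!/(n!(n+1)!), so C_{18} = 36!/(18! x 19!) = C(36,18)/19 = 9075135300/19.

Final answer: C_{18} = 477638700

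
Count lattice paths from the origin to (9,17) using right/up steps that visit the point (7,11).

Paths (0,0)->(7,11): C(18,11) = 31824.
Paths (7,11)->(9,17): C(8,6) = 28.
By multiplication principle: 31824 x 28.

Final answer: 891072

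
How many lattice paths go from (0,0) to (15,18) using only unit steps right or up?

Each path has 15 right steps and 18 up steps in some order (33 steps total).
Choose which 18 of the 33 steps are up: C(33,18).

Final answer: C(33,18) = 1037158320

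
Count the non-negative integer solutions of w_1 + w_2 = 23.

Stars and bars with 23 stars and 1 bars:
C(23+2-1, 2-1) = C(24,1).

Final answer: C(24,1) = 24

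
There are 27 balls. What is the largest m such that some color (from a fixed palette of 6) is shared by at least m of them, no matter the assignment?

There are 6 possible values for color (from a fixed palette of 6). With 27 balls and 6 categories, by pigeonhole: ceiling(27/6).

Final answer: 5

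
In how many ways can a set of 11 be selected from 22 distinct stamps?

C(22,11) = 22!/(11! x 11!).

Final answer: \binom{22}{11} = 705432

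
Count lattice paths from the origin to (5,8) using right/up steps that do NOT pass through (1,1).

Total paths to (5,8): C(13,8) = 1287.
Paths through (1,1): C(2,1) x C(11,7) = 660.
Avoiding (1,1): 1287 - 660.

Final answer: 627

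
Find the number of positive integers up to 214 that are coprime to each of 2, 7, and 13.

|div by 2|=107, |div by 7|=30, |div by 13|=16.
|div by 2&7|=15, |div by 2&13|=8, |div by 7&13|=2, |div by all|=1.
By inclusion-exclusion, divisible by at least one: 107+30+16-15-8-2+1 = 129.
Not divisible by any: 214 - 129.

Final answer: 85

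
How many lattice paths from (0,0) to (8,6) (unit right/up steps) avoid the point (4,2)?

Total paths to (8,6): C(14,6) = 3003.
Paths through (4,2): C(6,2) x C(8,4) = 1050.
Avoiding (4,2): 3003 - 1050.

Final answer: 1953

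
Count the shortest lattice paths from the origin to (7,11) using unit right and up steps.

Each path has 7 right steps and 11 up steps in some order (18 steps total).
Choose which 11 of the 18 steps are up: C(18,11).

Final answer: C(18,11) = 31824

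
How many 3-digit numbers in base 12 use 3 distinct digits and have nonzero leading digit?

First digit: 11 (nonzero). Second: 11 (not first). Third: 10, etc.
Total: 11 x 11 x 10.

Final answer: 1210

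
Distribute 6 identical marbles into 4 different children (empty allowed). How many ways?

Stars and bars: C(n+k-1, k-1) = C(9,3).

Final answer: C(9,3) = 84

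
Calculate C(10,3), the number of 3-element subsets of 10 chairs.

C(10,3) = 10!/(3! x (10-3)!).

Final answer: C(10,3) = 120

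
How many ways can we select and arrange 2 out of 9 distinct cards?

P(9,2) = 9!/(9-2)! = 9!/7!.

Final answer: P(9,2) = 72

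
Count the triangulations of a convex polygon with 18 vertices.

This is a standard Catalan-number count: the answer is C_n. Here n = 18 - 2 = 16.
C_n = (2n)!/(n!(n+1)!), so C_{16} = 32!/(16! x 17!) = C(32,16)/17 = 601080390/17.

Final answer: C_{16} = 35357670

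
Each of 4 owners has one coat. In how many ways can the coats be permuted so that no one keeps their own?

D(n) = (n-1)(D(n-1) + D(n-2)), D(0)=1, D(1)=0.
D(2) = 1 x (0 + 1) = 1
D(3) = 2 x (1 + 0) = 2
D(4) = 3 x (D(3) + D(2)) = 3 x (2 + 1)

Final answer: D(4) = 9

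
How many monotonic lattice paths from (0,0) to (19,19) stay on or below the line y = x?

Total monotonic paths to (19,19): C(38,19) = 35345263800.
Reflecting each bad path at its first crossing gives a bijection with paths to (18,20): C(38,20) = 33578000610.
Valid Dyck paths: 35345263800 - 33578000610.
(This is the Catalan number C_{19}.)

Final answer: C_{19} = 1767263190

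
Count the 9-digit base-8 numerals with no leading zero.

These are the integers in [8^8, 8^9), so the count is 8^9 - 8^8 = 7 x 8^8.

Final answer: 117440512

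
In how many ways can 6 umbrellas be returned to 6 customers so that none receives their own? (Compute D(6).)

D(n) = (n-1)(D(n-1) + D(n-2)), D(0)=1, D(1)=0.
D(2) = 1 x (0 + 1) = 1
D(3) = 2 x (1 + 0) = 2
D(4) = 3 x (2 + 1) = 9
D(5) = 4 x (9 + 2) = 44
D(6) = 5 x (D(5) + D(4)) = 5 x (44 + 9)

Final answer: D(6) = 265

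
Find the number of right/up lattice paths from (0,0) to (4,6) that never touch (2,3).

Total paths to (4,6): C(10,6) = 210.
Paths through (2,3): C(5,3) x C(5,3) = 100.
Avoiding (2,3): 210 - 100.

Final answer: 110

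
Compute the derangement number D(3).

Use the recurrence D(n) = (n-1)(D(n-1) + D(n-2)) with D(0)=1, D(1)=0.
D(2) = 1 x (0 + 1) = 1
D(3) = 2 x (D(2) + D(1)) = 2 x (1 + 0)

Final answer: D(3) = 2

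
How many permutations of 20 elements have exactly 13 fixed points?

Choose which 13 elements are fixed: C(20,13) = 77520.
Derange the remaining 7 using D(j) = (j-1)(D(j-1) + D(j-2)), D(0)=1, D(1)=0: D(2)=1, D(3)=2, D(4)=9, D(5)=44, D(6)=265, D(7)=1854.
Total: 77520 x 1854.

Final answer: C(20,13) D(7) = 143722080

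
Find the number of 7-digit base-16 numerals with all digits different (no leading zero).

The leading digit has 15 choices (anything but zero); the next has 15 (anything but the first), then 14, and so on, one fewer each time.
Total: 15 x 15 x 14 x 13 x 12 x 11 x 10.

Final answer: 54054000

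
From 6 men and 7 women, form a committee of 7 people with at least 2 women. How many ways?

Sum over valid woman counts:
C(7,2)C(6,5) = 126
C(7,3)C(6,4) = 525
C(7,4)C(6,3) = 700
C(7,5)C(6,2) = 315
C(7,6)C(6,1) = 42
C(7,7)C(6,0) = 1
Total: 126 + 525 + 700 + 315 + 42 + 1.

Final answer: 1709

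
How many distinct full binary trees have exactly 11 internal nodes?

This is counted by the nth Catalan number C_n. Here n = 11.
C_n = C(2n,n) - C(2n,n+1), so C_{11} = C(22,11) - C(22,12) = 705432 - 646646.

Final answer: C_{11} = 58786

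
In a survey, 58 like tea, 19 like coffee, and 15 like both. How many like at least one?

|A union B| = |A| + |B| - |A intersect B| = 58 + 19 - 15.

Final answer: 62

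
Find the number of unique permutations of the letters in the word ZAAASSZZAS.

Letters (A:4, S:3, Z:3). Total letters: 10.
Permutations = 10!/(4! x 3! x 3!).

Final answer: 4200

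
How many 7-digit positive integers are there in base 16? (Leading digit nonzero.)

These are the integers in [16^6, 16^7), so the count is 16^7 - 16^6 = 15 x 16^6.

Final answer: 251658240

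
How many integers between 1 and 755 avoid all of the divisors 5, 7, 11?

|div by 5|=151, |div by 7|=107, |div by 11|=68.
|div by 5&7|=21, |div by 5&11|=13, |div by 7&11|=9, |div by all|=1.
By inclusion-exclusion, divisible by at least one: 151+107+68-21-13-9+1 = 284.
Not divisible by any: 755 - 284.

Final answer: 471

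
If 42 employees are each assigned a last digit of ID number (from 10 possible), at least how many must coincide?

There are 10 possible values for last digit of ID number. With 42 employees and 10 categories, by pigeonhole: ceiling(42/10).

Final answer: 5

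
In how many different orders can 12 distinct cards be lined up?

The number of ways to arrange 12 distinct objects is 12!.

Final answer: 12! = 479001600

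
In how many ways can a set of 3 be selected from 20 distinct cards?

C(20,3) = 20!/(3! x (20-3)!).

Final answer: C(20,3) = 1140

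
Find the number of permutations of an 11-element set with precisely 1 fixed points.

Choose which 1 elements are fixed: C(11,1) = 11.
Derange the remaining 10 using D(j) = (j-1)(D(j-1) + D(j-2)), D(0)=1, D(1)=0: D(2)=1, D(3)=2, D(4)=9, D(5)=44, D(6)=265, D(7)=1854, D(8)=14833, D(9)=133496, D(10)=1334961.
Total: 11 x 1334961.

Final answer: C(11,1) D(10) = 14684571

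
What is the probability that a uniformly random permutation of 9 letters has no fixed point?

D(n) = (n-1)(D(n-1) + D(n-2)), D(0)=1, D(1)=0.
Building up: D(2)=1, D(3)=2, D(4)=9, D(5)=44, D(6)=265, D(7)=1854, D(8)=14833, D(9)=133496.
Total arrangements: 9! = 362880.
Probability = D(9)/9! = 16687/45360.

Final answer: D(9)/9! = 133496/362880 = 0.367879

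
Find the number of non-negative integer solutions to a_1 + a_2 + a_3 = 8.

Stars and bars with 8 stars and 2 bars:
C(8+3-1, 3-1) = C(10,2).

Final answer: C(10,2) = 45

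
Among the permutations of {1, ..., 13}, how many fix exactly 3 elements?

Choose which 3 elements are fixed: C(13,3) = 286.
Derange the remaining 10 using D(j) = (j-1)(D(j-1) + D(j-2)), D(0)=1, D(1)=0: D(2)=1, D(3)=2, D(4)=9, D(5)=44, D(6)=265, D(7)=1854, D(8)=14833, D(9)=133496, D(10)=1334961.
Total: 286 x 1334961.

Final answer: C(13,3) D(10) = 381798846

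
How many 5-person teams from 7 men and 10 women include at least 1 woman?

Sum over valid woman counts:
C(10,1)C(7,4) = 350
C(10,2)C(7,3) = 1575
C(10,3)C(7,2) = 2520
C(10,4)C(7,1) = 1470
C(10,5)C(7,0) = 252
Total: 350 + 1575 + 2520 + 1470 + 252.

Final answer: 6167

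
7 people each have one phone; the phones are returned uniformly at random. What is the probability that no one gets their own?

Use the recurrence D(n) = (n-1)(D(n-1) + D(n-2)) with D(0)=1, D(1)=0.
Building up: D(2)=1, D(3)=2, D(4)=9, D(5)=44, D(6)=265, D(7)=1854.
Total arrangements: 7! = 5040.
Probability = D(7)/7! = 103/280.

Final answer: D(7)/7! = 1854/5040 = 0.367857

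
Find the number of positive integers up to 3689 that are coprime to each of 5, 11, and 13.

|div by 5|=737, |div by 11|=335, |div by 13|=283.
|div by 5&11|=67, |div by 5&13|=56, |div by 11&13|=25, |div by all|=5.
By inclusion-exclusion, divisible by at least one: 737+335+283-67-56-25+5 = 1212.
Not divisible by any: 3689 - 1212.

Final answer: 2477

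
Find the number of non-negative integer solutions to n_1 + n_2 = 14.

Stars and bars with 14 stars and 1 bars:
C(14+2-1, 2-1) = C(15,1).

Final answer: C(15,1) = 15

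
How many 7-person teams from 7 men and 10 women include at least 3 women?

Sum over valid woman counts:
C(10,3)C(7,4) = 4200
C(10,4)C(7,3) = 7350
C(10,5)C(7,2) = 5292
C(10,6)C(7,1) = 1470
C(10,7)C(7,0) = 120
Total: 4200 + 7350 + 5292 + 1470 + 120.

Final answer: 18432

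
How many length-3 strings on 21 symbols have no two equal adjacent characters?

Let g(n) count such strings. g(1) = 21, and each valid string of length n-1 extends in 20 ways (any symbol but the last), so g(n) = 20 g(n-1).
Total: g(3) = 21 x 20^2.

Final answer: 21 x 20^{2} = 8400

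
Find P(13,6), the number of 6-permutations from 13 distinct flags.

P(13,6) = 13!/(13-6)! = 13!/7!.

Final answer: P(13,6) = 1235520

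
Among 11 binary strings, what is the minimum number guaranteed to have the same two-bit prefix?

There are 4 possible values for two-bit prefix. With 11 binary strings and 4 categories, by pigeonhole: ceiling(11/4).

Final answer: 3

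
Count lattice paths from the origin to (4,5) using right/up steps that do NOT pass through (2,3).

Total paths to (4,5): C(9,5) = 126.
Paths through (2,3): C(5,3) x C(4,2) = 60.
Avoiding (2,3): 126 - 60.

Final answer: 66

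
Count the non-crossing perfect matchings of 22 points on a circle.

This is a standard Catalan-number count: the answer is C_n. Here n = 22/2 = 11.
Using C_0 = 1 and C_(k+1) = C_k x 2(2k+1)/(k+2), build up term by term: C_1=1, C_2=2, C_3=5, C_4=14, C_5=42, C_6=132, C_7=429, C_8=1430, C_9=4862, C_10=16796, C_11=58786.

Final answer: C_{11} = 58786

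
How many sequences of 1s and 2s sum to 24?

Condition on the final move: it is a 1-step (f(n-1) ways to get there) or a 2-step (f(n-2) ways), so f(n) = f(n-1) + f(n-2), with f(1)=1, f(2)=2.
Iterating the recurrence: f(1)=1, f(2)=2, f(3)=3, f(4)=5, f(5)=8, f(6)=13, f(7)=21, f(8)=34, f(9)=55, f(10)=89, f(11)=144, f(12)=233, f(13)=377, f(14)=610, f(15)=987, f(16)=1597, f(17)=2584, f(18)=4181, f(19)=6765, f(20)=10946, f(21)=17711, f(22)=28657, f(23)=46368, f(24)=75025.

Final answer: 75025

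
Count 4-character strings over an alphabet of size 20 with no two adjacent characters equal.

Let g(n) count such strings. g(1) = 20, and each valid string of length n-1 extends in 19 ways (any symbol but the last), so g(n) = 19 g(n-1).
Total: g(4) = 20 x 19^3.

Final answer: 20 x 19^{3} = 137180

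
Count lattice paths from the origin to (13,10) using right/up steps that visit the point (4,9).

Paths (0,0)->(4,9): C(13,9) = 715.
Paths (4,9)->(13,10): C(10,1) = 10.
By multiplication principle: 715 x 10.

Final answer: 7150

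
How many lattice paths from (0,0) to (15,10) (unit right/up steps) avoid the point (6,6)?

Total paths to (15,10): C(25,10) = 3268760.
Paths through (6,6): C(12,6) x C(13,4) = 660660.
Avoiding (6,6): 3268760 - 660660.

Final answer: 2608100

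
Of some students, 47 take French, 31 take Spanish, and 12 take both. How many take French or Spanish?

|A union B| = |A| + |B| - |A intersect B| = 47 + 31 - 12.

Final answer: 66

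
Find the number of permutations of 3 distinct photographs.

The number of ways to arrange 3 distinct objects is 3!.

Final answer: 3! = 6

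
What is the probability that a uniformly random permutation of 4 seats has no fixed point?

Use the recurrence D(n) = (n-1)(D(n-1) + D(n-2)) with D(0)=1, D(1)=0.
Building up: D(2)=1, D(3)=2, D(4)=9.
Total arrangements: 4! = 24.
Probability = D(4)/4! = 3/8.

Final answer: D(4)/4! = 9/24 = 0.375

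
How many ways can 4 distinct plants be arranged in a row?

The number of ways to arrange 4 distinct objects is 4!.

Final answer: 4! = 24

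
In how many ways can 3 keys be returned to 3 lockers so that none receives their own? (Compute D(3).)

Use the recurrence D(n) = (n-1)(D(n-1) + D(n-2)) with D(0)=1, D(1)=0.
D(2) = 1 x (0 + 1) = 1
D(3) = 2 x (D(2) + D(1)) = 2 x (1 + 0)

Final answer: D(3) = 2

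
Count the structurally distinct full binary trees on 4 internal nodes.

This is counted by the nth Catalan number C_n. Here n = 4.
C_n = C(2n,n)/(n+1), so C_{4} = C(8,4)/5 = 70/5.

Final answer: C_{4} = 14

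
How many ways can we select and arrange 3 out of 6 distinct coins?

P(6,3) = 6!/(6-3)! = 6!/3!.

Final answer: P(6,3) = 120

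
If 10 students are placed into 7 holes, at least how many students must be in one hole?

By the pigeonhole principle: ceiling(10/7).

Final answer: 2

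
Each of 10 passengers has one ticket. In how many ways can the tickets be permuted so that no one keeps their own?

D(n) = (n-1)(D(n-1) + D(n-2)), D(0)=1, D(1)=0.
D(2) = 1 x (0 + 1) = 1
D(3) = 2 x (1 + 0) = 2
D(4) = 3 x (2 + 1) = 9
D(5) = 4 x (9 + 2) = 44
D(6) = 5 x (44 + 9) = 265
D(7) = 6 x (265 + 44) = 1854
D(8) = 7 x (1854 + 265) = 14833
D(9) = 8 x (14833 + 1854) = 133496
D(10) = 9 x (D(9) + D(8)) = 9 x (133496 + 14833)

Final answer: D(10) = 1334961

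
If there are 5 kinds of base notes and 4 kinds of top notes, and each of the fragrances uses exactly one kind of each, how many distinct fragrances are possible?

By the multiplication principle: 5 x 4.

Final answer: 20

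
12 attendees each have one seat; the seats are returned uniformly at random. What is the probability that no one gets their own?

D(n) = (n-1)(D(n-1) + D(n-2)), D(0)=1, D(1)=0.
Building up: D(2)=1, D(3)=2, D(4)=9, D(5)=44, D(6)=265, D(7)=1854, D(8)=14833, D(9)=133496, D(10)=1334961, D(11)=14684570, D(12)=176214841.
Total arrangements: 12! = 479001600.
Probability = D(12)/12! = 16019531/43545600.

Final answer: D(12)/12! = 176214841/479001600 = 0.367879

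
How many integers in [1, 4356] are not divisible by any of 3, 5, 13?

|div by 3|=1452, |div by 5|=871, |div by 13|=335.
|div by 3&5|=290, |div by 3&13|=111, |div by 5&13|=67, |div by all|=22.
By inclusion-exclusion, divisible by at least one: 1452+871+335-290-111-67+22 = 2212.
Not divisible by any: 4356 - 2212.

Final answer: 2144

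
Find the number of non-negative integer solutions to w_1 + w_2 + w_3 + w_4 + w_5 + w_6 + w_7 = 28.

Stars and bars with 28 stars and 6 bars:
C(28+7-1, 7-1) = C(34,6).

Final answer: C(34,6) = 1344904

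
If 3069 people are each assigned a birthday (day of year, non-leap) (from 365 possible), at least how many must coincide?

There are 365 possible values for birthday (day of year, non-leap). With 3069 people and 365 categories, by pigeonhole: ceiling(3069/365).

Final answer: 9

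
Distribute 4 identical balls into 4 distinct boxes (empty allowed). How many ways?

Stars and bars: C(n+k-1, k-1) = C(7,3).

Final answer: C(7,3) = 35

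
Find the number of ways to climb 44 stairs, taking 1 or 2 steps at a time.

Condition on the final move: it is a 1-step (f(n-1) ways to get there) or a 2-step (f(n-2) ways), so f(n) = f(n-1) + f(n-2), with f(1)=1, f(2)=2.
Iterating the recurrence: f(1)=1, f(2)=2, f(3)=3, f(4)=5, f(5)=8, f(6)=13, f(7)=21, f(8)=34, f(9)=55, f(10)=89, f(11)=144, f(12)=233, f(13)=377, f(14)=610, f(15)=987, f(16)=1597, f(17)=2584, f(18)=4181, f(19)=6765, f(20)=10946, f(21)=17711, f(22)=28657, f(23)=46368, f(24)=75025, f(25)=121393, f(26)=196418, f(27)=317811, f(28)=514229, f(29)=832040, f(30)=1346269, f(31)=2178309, f(32)=3524578, f(33)=5702887, f(34)=9227465, f(35)=14930352, f(36)=24157817, f(37)=39088169, f(38)=63245986, f(39)=102334155, f(40)=165580141, f(41)=267914296, f(42)=433494437, f(43)=701408733, f(44)=1134903170.

Final answer: 1134903170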